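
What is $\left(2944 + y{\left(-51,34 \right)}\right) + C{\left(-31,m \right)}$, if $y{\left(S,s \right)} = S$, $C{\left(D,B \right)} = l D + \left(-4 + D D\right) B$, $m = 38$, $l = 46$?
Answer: $37833$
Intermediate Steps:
$C{\left(D,B \right)} = 46 D + B \left(-4 + D^{2}\right)$ ($C{\left(D,B \right)} = 46 D + \left(-4 + D D\right) B = 46 D + \left(-4 + D^{2}\right) B = 46 D + B \left(-4 + D^{2}\right)$)
$\left(2944 + y{\left(-51,34 \right)}\right) + C{\left(-31,m \right)} = \left(2944 - 51\right) + \left(\left(-4\right) 38 + 46 \left(-31\right) + 38 \left(-31\right)^{2}\right) = 2893 - -34940 = 2893 + 34940 = 37833$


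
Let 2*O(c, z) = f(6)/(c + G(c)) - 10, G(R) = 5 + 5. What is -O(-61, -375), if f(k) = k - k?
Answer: 5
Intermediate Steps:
f(k) = 0
G(R) = 10
O(c, z) = -5 (O(c, z) = (0/(c + 10) - 10)/2 = (0/(10 + c) - 10)/2 = (0 - 10)/2 = (½)*(-10) = -5)
-O(-61, -375) = -1*(-5) = 5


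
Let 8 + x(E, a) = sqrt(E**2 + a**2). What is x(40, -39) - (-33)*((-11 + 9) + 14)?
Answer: 388 + sqrt(3121) ≈ 443.87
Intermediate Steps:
x(E, a) = -8 + sqrt(E**2 + a**2)
x(40, -39) - (-33)*((-11 + 9) + 14) = (-8 + sqrt(40**2 + (-39)**2)) - (-33)*((-11 + 9) + 14) = (-8 + sqrt(1600 + 1521)) - (-33)*(-2 + 14) = (-8 + sqrt(3121)) - (-33)*12 = (-8 + sqrt(3121)) - 1*(-396) = (-8 + sqrt(3121)) + 396 = 388 + sqrt(3121)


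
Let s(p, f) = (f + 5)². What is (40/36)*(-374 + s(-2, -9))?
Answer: -3580/9 ≈ -397.78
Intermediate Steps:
s(p, f) = (5 + f)²
(40/36)*(-374 + s(-2, -9)) = (40/36)*(-374 + (5 - 9)²) = (40*(1/36))*(-374 + (-4)²) = 10*(-374 + 16)/9 = (10/9)*(-358) = -3580/9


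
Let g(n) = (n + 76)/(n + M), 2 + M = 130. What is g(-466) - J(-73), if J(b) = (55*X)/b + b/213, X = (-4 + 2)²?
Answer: 911692/202137 ≈ 4.5103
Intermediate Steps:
M = 128 (M = -2 + 130 = 128)
X = 4 (X = (-2)² = 4)
g(n) = (76 + n)/(128 + n) (g(n) = (n + 76)/(n + 128) = (76 + n)/(128 + n))
J(b) = 220/b + b/213 (J(b) = (55*4)/b + b/213 = 220/b + b*(1/213) = 220/b + b/213)
g(-466) - J(-73) = (76 - 466)/(128 - 466) - (220/(-73) + (1/213)*(-73)) = -390/(-338) - (220*(-1/73) - 73/213) = -1/338*(-390) - (-220/73 - 73/213) = 15/13 - 1*(-52189/15549) = 15/13 + 52189/15549 = 911692/202137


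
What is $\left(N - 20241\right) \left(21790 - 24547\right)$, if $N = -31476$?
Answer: $142583769$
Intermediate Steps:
$\left(N - 20241\right) \left(21790 - 24547\right) = \left(-31476 - 20241\right) \left(21790 - 24547\right) = \left(-51717\right) \left(-2757\right) = 142583769$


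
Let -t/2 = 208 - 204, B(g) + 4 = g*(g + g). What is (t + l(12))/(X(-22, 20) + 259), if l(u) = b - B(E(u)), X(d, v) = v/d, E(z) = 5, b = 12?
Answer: -462/2839 ≈ -0.16273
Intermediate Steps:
B(g) = -4 + 2*g**2 (B(g) = -4 + g*(g + g) = -4 + g*(2*g) = -4 + 2*g**2)
t = -8 (t = -2*(208 - 204) = -2*4 = -8)
l(u) = -34 (l(u) = 12 - (-4 + 2*5**2) = 12 - (-4 + 2*25) = 12 - (-4 + 50) = 12 - 1*46 = 12 - 46 = -34)
(t + l(12))/(X(-22, 20) + 259) = (-8 - 34)/(20/(-22) + 259) = -42/(20*(-1/22) + 259) = -42/(-10/11 + 259) = -42/2839/11 = -42*11/2839 = -462/2839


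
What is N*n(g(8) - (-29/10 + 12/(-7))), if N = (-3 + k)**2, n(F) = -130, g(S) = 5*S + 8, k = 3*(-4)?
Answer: -29250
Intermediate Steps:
k = -12
g(S) = 8 + 5*S
N = 225 (N = (-3 - 12)**2 = (-15)**2 = 225)
N*n(g(8) - (-29/10 + 12/(-7))) = 225*(-130) = -29250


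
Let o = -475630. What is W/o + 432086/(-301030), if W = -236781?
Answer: -2684697595/2863577978 ≈ -0.93753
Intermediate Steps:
W/o + 432086/(-301030) = -236781/(-475630) + 432086/(-301030) = -236781*(-1/475630) + 432086*(-1/301030) = 236781/475630 - 216043/150515 = -2684697595/2863577978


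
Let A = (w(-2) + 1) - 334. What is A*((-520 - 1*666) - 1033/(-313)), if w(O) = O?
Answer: 124011975/313 ≈ 3.9620e+5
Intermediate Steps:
A = -335 (A = (-2 + 1) - 334 = -1 - 334 = -335)
A*((-520 - 1*666) - 1033/(-313)) = -335*((-520 - 1*666) - 1033/(-313)) = -335*((-520 - 666) - 1033*(-1/313)) = -335*(-1186 + 1033/313) = -335*(-370185/313) = 124011975/313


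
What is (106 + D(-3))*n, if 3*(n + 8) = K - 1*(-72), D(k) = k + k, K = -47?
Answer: 100/3 ≈ 33.333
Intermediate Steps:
D(k) = 2*k
n = ⅓ (n = -8 + (-47 - 1*(-72))/3 = -8 + (-47 + 72)/3 = -8 + (⅓)*25 = -8 + 25/3 = ⅓ ≈ 0.33333)
(106 + D(-3))*n = (106 + 2*(-3))*(⅓) = (106 - 6)*(⅓) = 100*(⅓) = 100/3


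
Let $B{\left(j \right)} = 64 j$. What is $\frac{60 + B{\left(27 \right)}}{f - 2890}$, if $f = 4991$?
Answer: $\frac{1788}{2101} \approx 0.85102$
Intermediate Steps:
$\frac{60 + B{\left(27 \right)}}{f - 2890} = \frac{60 + 64 \cdot 27}{4991 - 2890} = \frac{60 + 1728}{2101} = 1788 \cdot \frac{1}{2101} = \frac{1788}{2101}$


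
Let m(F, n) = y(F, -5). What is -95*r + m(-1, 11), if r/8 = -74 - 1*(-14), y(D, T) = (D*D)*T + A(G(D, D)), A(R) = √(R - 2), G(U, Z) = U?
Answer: 45595 + I*√3 ≈ 45595.0 + 1.732*I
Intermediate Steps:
A(R) = √(-2 + R)
y(D, T) = √(-2 + D) + T*D² (y(D, T) = (D*D)*T + √(-2 + D) = D²*T + √(-2 + D) = T*D² + √(-2 + D) = √(-2 + D) + T*D²)
r = -480 (r = 8*(-74 - 1*(-14)) = 8*(-74 + 14) = 8*(-60) = -480)
m(F, n) = √(-2 + F) - 5*F²
-95*r + m(-1, 11) = -95*(-480) + (√(-2 - 1) - 5*(-1)²) = 45600 + (√(-3) - 5*1) = 45600 + (I*√3 - 5) = 45600 + (-5 + I*√3) = 45595 + I*√3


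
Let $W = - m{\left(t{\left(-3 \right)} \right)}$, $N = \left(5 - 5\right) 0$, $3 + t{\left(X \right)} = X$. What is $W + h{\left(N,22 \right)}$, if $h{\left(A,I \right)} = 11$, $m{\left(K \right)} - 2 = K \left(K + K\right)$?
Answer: $-63$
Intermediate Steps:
$t{\left(X \right)} = -3 + X$
$m{\left(K \right)} = 2 + 2 K^{2}$ ($m{\left(K \right)} = 2 + K \left(K + K\right) = 2 + K 2 K = 2 + 2 K^{2}$)
$N = 0$ ($N = 0 \cdot 0 = 0$)
$W = -74$ ($W = - (2 + 2 \left(-3 - 3\right)^{2}) = - (2 + 2 \left(-6\right)^{2}) = - (2 + 2 \cdot 36) = - (2 + 72) = \left(-1\right) 74 = -74$)
$W + h{\left(N,22 \right)} = -74 + 11 = -63$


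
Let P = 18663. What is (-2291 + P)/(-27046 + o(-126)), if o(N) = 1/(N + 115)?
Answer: -180092/297507 ≈ -0.60534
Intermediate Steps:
o(N) = 1/(115 + N)
(-2291 + P)/(-27046 + o(-126)) = (-2291 + 18663)/(-27046 + 1/(115 - 126)) = 16372/(-27046 + 1/(-11)) = 16372/(-27046 - 1/11) = 16372/(-297507/11) = 16372*(-11/297507) = -180092/297507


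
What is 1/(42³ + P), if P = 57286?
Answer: 1/131374 ≈ 7.6119e-6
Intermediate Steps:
1/(42³ + P) = 1/(42³ + 57286) = 1/(74088 + 57286) = 1/131374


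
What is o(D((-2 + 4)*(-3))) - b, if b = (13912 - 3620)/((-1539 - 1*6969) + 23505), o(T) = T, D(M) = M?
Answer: -100274/14997 ≈ -6.6863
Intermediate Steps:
b = 10292/14997 (b = 10292/((-1539 - 6969) + 23505) = 10292/(-8508 + 23505) = 10292/14997 ≈ 0.68627)
o(D((-2 + 4)*(-3))) - b = (-2 + 4)*(-3) - 1*10292/14997 = 2*(-3) - 10292/14997 = -6 - 10292/14997 = -100274/14997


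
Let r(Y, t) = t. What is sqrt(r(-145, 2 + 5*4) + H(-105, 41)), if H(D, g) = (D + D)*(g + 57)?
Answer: I*sqrt(20558) ≈ 143.38*I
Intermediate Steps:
H(D, g) = 2*D*(57 + g) (H(D, g) = (2*D)*(57 + g) = 2*D*(57 + g))
sqrt(r(-145, 2 + 5*4) + H(-105, 41)) = sqrt((2 + 5*4) + 2*(-105)*(57 + 41)) = sqrt((2 + 20) + 2*(-105)*98) = sqrt(22 - 20580) = sqrt(-20558) = I*sqrt(20558)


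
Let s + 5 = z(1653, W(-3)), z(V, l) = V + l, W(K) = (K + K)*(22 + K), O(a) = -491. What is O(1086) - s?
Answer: -2025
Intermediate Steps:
W(K) = 2*K*(22 + K) (W(K) = (2*K)*(22 + K) = 2*K*(22 + K))
s = 1534 (s = -5 + (1653 + 2*(-3)*(22 - 3)) = -5 + (1653 + 2*(-3)*19) = -5 + (1653 - 114) = -5 + 1539 = 1534)
O(1086) - s = -491 - 1*1534 = -491 - 1534 = -2025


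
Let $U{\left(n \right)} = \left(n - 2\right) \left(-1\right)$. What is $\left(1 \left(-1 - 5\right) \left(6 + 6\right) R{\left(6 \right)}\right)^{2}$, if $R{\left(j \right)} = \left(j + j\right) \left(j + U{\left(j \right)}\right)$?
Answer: $2985984$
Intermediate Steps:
$U{\left(n \right)} = 2 - n$ ($U{\left(n \right)} = \left(n - 2\right) \left(-1\right) = \left(-2 + n\right) \left(-1\right) = 2 - n$)
$R{\left(j \right)} = 4 j$ ($R{\left(j \right)} = \left(j + j\right) \left(j - \left(-2 + j\right)\right) = 2 j 2 = 4 j$)
$\left(1 \left(-1 - 5\right) \left(6 + 6\right) R{\left(6 \right)}\right)^{2} = \left(1 \left(-1 - 5\right) \left(6 + 6\right) 4 \cdot 6\right)^{2} = \left(1 \left(\left(-6\right) 12\right) 24\right)^{2} = \left(1 \left(-72\right) 24\right)^{2} = \left(\left(-72\right) 24\right)^{2} = \left(-1728\right)^{2} = 2985984$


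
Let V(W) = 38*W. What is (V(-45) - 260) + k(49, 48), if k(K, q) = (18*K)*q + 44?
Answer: 40410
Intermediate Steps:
k(K, q) = 44 + 18*K*q (k(K, q) = 18*K*q + 44 = 44 + 18*K*q)
(V(-45) - 260) + k(49, 48) = (38*(-45) - 260) + (44 + 18*49*48) = (-1710 - 260) + (44 + 42336) = -1970 + 42380 = 40410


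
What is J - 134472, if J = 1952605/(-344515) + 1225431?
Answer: 75169957456/68903 ≈ 1.0910e+6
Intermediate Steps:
J = 84435481672/68903 (J = 1952605*(-1/344515) + 1225431 = -390521/68903 + 1225431 = 84435481672/68903 ≈ 1.2254e+6)
J - 134472 = 84435481672/68903 - 134472 = 75169957456/68903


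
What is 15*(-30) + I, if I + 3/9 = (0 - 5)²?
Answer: -1276/3 ≈ -425.33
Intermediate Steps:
I = 74/3 (I = -⅓ + (0 - 5)² = -⅓ + (-5)² = -⅓ + 25 = 74/3 ≈ 24.667)
15*(-30) + I = 15*(-30) + 74/3 = -450 + 74/3 = -1276/3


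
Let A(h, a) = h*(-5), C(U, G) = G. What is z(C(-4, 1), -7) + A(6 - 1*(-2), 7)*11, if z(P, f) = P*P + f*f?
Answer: -390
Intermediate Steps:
A(h, a) = -5*h
z(P, f) = P**2 + f**2
z(C(-4, 1), -7) + A(6 - 1*(-2), 7)*11 = (1**2 + (-7)**2) - 5*(6 - 1*(-2))*11 = (1 + 49) - 5*(6 + 2)*11 = 50 - 5*8*11 = 50 - 40*11 = 50 - 440 = -390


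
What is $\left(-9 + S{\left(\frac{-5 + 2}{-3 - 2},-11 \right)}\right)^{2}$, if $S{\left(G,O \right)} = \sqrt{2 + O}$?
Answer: $72 - 54 i \approx 72.0 - 54.0 i$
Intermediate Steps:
$\left(-9 + S{\left(\frac{-5 + 2}{-3 - 2},-11 \right)}\right)^{2} = \left(-9 + \sqrt{2 - 11}\right)^{2} = \left(-9 + \sqrt{-9}\right)^{2} = \left(-9 + 3 i\right)^{2}$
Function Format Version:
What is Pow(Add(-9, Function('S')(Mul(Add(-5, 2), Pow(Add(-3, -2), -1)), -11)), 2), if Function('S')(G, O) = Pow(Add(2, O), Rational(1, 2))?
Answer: Add(72, Mul(-54, I)) ≈ Add(72.000, Mul(-54.000, I))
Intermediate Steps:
Pow(Add(-9, Function('S')(Mul(Add(-5, 2), Pow(Add(-3, -2), -1)), -11)), 2) = Pow(Add(-9, Pow(Add(2, -11), Rational(1, 2))), 2) = Pow(Add(-9, Pow(-9, Rational(1, 2))), 2) = Pow(Add(-9, Mul(3, I)), 2)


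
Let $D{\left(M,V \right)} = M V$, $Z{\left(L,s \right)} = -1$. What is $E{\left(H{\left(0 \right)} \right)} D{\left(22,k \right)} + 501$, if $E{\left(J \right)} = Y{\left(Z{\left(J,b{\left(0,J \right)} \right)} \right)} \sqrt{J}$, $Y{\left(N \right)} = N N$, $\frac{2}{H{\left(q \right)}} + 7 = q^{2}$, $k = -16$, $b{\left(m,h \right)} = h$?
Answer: $501 - \frac{352 i \sqrt{14}}{7} \approx 501.0 - 188.15 i$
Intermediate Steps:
$H{\left(q \right)} = \frac{2}{-7 + q^{2}}$
$Y{\left(N \right)} = N^{2}$
$E{\left(J \right)} = \sqrt{J}$ ($E{\left(J \right)} = \left(-1\right)^{2} \sqrt{J} = 1 \sqrt{J} = \sqrt{J}$)
$E{\left(H{\left(0 \right)} \right)} D{\left(22,k \right)} + 501 = \sqrt{\frac{2}{-7 + 0^{2}}} \cdot 22 \left(-16\right) + 501 = \sqrt{\frac{2}{-7 + 0}} \left(-352\right) + 501 = \sqrt{\frac{2}{-7}} \left(-352\right) + 501 = \sqrt{2 \left(- \frac{1}{7}\right)} \left(-352\right) + 501 = \sqrt{- \frac{2}{7}} \left(-352\right) + 501 = \frac{i \sqrt{14}}{7} \left(-352\right) + 501 = - \frac{352 i \sqrt{14}}{7} + 501 = 501 - \frac{352 i \sqrt{14}}{7}$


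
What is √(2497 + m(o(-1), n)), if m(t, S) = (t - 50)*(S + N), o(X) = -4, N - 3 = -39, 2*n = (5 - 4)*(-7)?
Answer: √4630 ≈ 68.044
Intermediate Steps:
n = -7/2 (n = ((5 - 4)*(-7))/2 = (1*(-7))/2 = (½)*(-7) = -7/2 ≈ -3.5000)
N = -36 (N = 3 - 39 = -36)
m(t, S) = (-50 + t)*(-36 + S) (m(t, S) = (t - 50)*(S - 36) = (-50 + t)*(-36 + S))
√(2497 + m(o(-1), n)) = √(2497 + (1800 - 50*(-7/2) - 36*(-4) - 7/2*(-4))) = √(2497 + (1800 + 175 + 144 + 14)) = √(2497 + 2133) = √4630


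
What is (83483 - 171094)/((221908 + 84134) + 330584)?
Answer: -87611/636626 ≈ -0.13762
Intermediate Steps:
(83483 - 171094)/((221908 + 84134) + 330584) = -87611/(306042 + 330584) = -87611/636626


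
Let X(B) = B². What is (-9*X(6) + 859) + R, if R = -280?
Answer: 255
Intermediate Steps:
(-9*X(6) + 859) + R = (-9*6² + 859) - 280 = (-9*36 + 859) - 280 = (-324 + 859) - 280 = 535 - 280 = 255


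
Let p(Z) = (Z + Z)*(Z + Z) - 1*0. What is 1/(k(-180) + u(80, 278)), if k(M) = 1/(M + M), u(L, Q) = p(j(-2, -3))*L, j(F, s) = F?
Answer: 360/460799 ≈ 0.00078125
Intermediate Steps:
p(Z) = 4*Z² (p(Z) = (2*Z)*(2*Z) + 0 = 4*Z² + 0 = 4*Z²)
u(L, Q) = 16*L (u(L, Q) = (4*(-2)²)*L = (4*4)*L = 16*L)
k(M) = 1/(2*M)
1/(k(-180) + u(80, 278)) = 1/((½)/(-180) + 16*80) = 1/((½)*(-1/180) + 1280) = 1/(-1/360 + 1280) = 1/(460799/360) = 360/460799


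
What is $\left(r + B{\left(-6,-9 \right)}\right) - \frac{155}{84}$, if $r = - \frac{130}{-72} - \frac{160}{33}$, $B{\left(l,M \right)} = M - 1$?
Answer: $- \frac{20635}{1386} \approx -14.888$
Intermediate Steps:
$B{\left(l,M \right)} = -1 + M$
$r = - \frac{1205}{396}$ ($r = \left(-130\right) \left(- \frac{1}{72}\right) - \frac{160}{33} = \frac{65}{36} - \frac{160}{33} = - \frac{1205}{396} \approx -3.0429$)
$\left(r + B{\left(-6,-9 \right)}\right) - \frac{155}{84} = \left(- \frac{1205}{396} - 10\right) - \frac{155}{84} = - \frac{5165}{396} - \frac{155}{84} = - \frac{20635}{1386}$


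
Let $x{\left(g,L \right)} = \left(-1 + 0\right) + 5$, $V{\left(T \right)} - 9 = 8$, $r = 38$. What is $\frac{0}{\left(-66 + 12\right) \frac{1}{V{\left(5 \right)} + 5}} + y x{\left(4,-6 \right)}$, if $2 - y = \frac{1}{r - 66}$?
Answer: $\frac{57}{7} \approx 8.1429$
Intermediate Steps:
$V{\left(T \right)} = 17$ ($V{\left(T \right)} = 9 + 8 = 17$)
$x{\left(g,L \right)} = 4$ ($x{\left(g,L \right)} = -1 + 5 = 4$)
$y = \frac{57}{28}$ ($y = 2 - \frac{1}{38 - 66} = 2 - \frac{1}{-28} = 2 - - \frac{1}{28} = 2 + \frac{1}{28} = \frac{57}{28} \approx 2.0357$)
$\frac{0}{\left(-66 + 12\right) \frac{1}{V{\left(5 \right)} + 5}} + y x{\left(4,-6 \right)} = \frac{0}{\left(-66 + 12\right) \frac{1}{17 + 5}} + \frac{57}{28} \cdot 4 = \frac{0}{\left(-54\right) \frac{1}{22}} + \frac{57}{7} = \frac{0}{- \frac{27}{11}} + \frac{57}{7} = 0 \left(- \frac{11}{27}\right) + \frac{57}{7} = 0 + \frac{57}{7} = \frac{57}{7}$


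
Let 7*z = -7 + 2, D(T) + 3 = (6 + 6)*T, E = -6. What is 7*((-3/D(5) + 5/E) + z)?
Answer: -1277/114 ≈ -11.202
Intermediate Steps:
D(T) = -3 + 12*T (D(T) = -3 + (6 + 6)*T = -3 + 12*T)
z = -5/7 (z = (-7 + 2)/7 = (1/7)*(-5) = -5/7 ≈ -0.71429)
7*((-3/D(5) + 5/E) + z) = 7*((-3/(-3 + 12*5) + 5/(-6)) - 5/7) = 7*((-3/(-3 + 60) + 5*(-1/6)) - 5/7) = 7*((-3/57 - 5/6) - 5/7) = 7*((-3*1/57 - 5/6) - 5/7) = 7*((-1/19 - 5/6) - 5/7) = 7*(-101/114 - 5/7) = 7*(-1277/798) = -1277/114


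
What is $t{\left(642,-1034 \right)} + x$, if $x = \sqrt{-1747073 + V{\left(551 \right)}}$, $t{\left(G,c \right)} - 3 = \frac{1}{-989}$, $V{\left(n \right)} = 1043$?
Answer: $\frac{2966}{989} + 11 i \sqrt{14430} \approx 2.999 + 1321.4 i$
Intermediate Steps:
$t{\left(G,c \right)} = \frac{2966}{989}$ ($t{\left(G,c \right)} = 3 + \frac{1}{-989} = 3 - \frac{1}{989} = \frac{2966}{989}$)
$x = 11 i \sqrt{14430}$ ($x = \sqrt{-1747073 + 1043} = \sqrt{-1746030} = 11 i \sqrt{14430} \approx 1321.4 i$)
$t{\left(642,-1034 \right)} + x = \frac{2966}{989} + 11 i \sqrt{14430}$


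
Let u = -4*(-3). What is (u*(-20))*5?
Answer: -1200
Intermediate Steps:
u = 12
(u*(-20))*5 = (12*(-20))*5 = -240*5 = -1200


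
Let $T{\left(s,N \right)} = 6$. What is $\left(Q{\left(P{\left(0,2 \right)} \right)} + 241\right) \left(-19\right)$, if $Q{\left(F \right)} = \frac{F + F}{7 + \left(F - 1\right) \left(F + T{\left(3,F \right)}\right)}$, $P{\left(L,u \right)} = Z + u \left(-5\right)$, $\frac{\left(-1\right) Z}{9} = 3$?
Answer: $- \frac{5424709}{1185} \approx -4577.8$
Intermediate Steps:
$Z = -27$ ($Z = \left(-9\right) 3 = -27$)
$P{\left(L,u \right)} = -27 - 5 u$ ($P{\left(L,u \right)} = -27 + u \left(-5\right) = -27 - 5 u$)
$Q{\left(F \right)} = \frac{2 F}{7 + \left(-1 + F\right) \left(6 + F\right)}$ ($Q{\left(F \right)} = \frac{F + F}{7 + \left(F - 1\right) \left(F + 6\right)} = \frac{2 F}{7 + \left(-1 + F\right) \left(6 + F\right)}$)
$\left(Q{\left(P{\left(0,2 \right)} \right)} + 241\right) \left(-19\right) = \left(\frac{2 \left(-27 - 10\right)}{1 + \left(-27 - 10\right)^{2} + 5 \left(-27 - 10\right)} + 241\right) \left(-19\right) = \left(2 \left(-37\right) \frac{1}{1 + \left(-37\right)^{2} + 5 \left(-37\right)} + 241\right) \left(-19\right) = \left(2 \left(-37\right) \frac{1}{1 + 1369 - 185} + 241\right) \left(-19\right) = \left(2 \left(-37\right) \frac{1}{1185} + 241\right) \left(-19\right) = \left(- \frac{74}{1185} + 241\right) \left(-19\right) = \frac{285511}{1185} \left(-19\right) = - \frac{5424709}{1185}$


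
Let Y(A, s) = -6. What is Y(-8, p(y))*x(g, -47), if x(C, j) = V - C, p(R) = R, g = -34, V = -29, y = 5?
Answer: -30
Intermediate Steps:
x(C, j) = -29 - C
Y(-8, p(y))*x(g, -47) = -6*(-29 - 1*(-34)) = -6*(-29 + 34) = -6*5 = -30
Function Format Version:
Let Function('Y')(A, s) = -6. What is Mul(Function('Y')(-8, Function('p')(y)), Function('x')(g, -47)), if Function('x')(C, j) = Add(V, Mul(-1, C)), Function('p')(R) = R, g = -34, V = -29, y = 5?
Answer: -30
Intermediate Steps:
Function('x')(C, j) = Add(-29, Mul(-1, C))
Mul(Function('Y')(-8, Function('p')(y)), Function('x')(g, -47)) = Mul(-6, Add(-29, Mul(-1, -34))) = Mul(-6, Add(-29, 34)) = Mul(-6, 5) = -30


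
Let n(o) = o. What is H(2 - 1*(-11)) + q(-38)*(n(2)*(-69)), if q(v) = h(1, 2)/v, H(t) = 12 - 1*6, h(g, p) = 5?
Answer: 459/19 ≈ 24.158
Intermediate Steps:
H(t) = 6 (H(t) = 12 - 6 = 6)
q(v) = 5/v
H(2 - 1*(-11)) + q(-38)*(n(2)*(-69)) = 6 + (5/(-38))*(2*(-69)) = 6 + (5*(-1/38))*(-138) = 6 - 5/38*(-138) = 6 + 345/19 = 459/19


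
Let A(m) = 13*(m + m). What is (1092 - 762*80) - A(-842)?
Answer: -37976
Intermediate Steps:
A(m) = 26*m (A(m) = 13*(2*m) = 26*m)
(1092 - 762*80) - A(-842) = (1092 - 762*80) - 26*(-842) = (1092 - 60960) - 1*(-21892) = -59868 + 21892 = -37976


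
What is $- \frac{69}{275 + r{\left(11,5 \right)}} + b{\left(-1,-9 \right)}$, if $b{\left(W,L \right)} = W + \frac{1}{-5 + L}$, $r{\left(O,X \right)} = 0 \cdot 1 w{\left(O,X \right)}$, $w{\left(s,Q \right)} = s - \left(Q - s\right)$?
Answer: $- \frac{5091}{3850} \approx -1.3223$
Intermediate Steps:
$w{\left(s,Q \right)} = - Q + 2 s$
$r{\left(O,X \right)} = 0$ ($r{\left(O,X \right)} = 0 \cdot 1 \left(- X + 2 O\right) = 0 \left(- X + 2 O\right) = 0$)
$- \frac{69}{275 + r{\left(11,5 \right)}} + b{\left(-1,-9 \right)} = - \frac{69}{275 + 0} + \frac{1 - -5 - -9}{-5 - 9} = - \frac{69}{275} + \frac{1 + 5 + 9}{-14} = \left(-69\right) \frac{1}{275} - \frac{15}{14} = - \frac{69}{275} - \frac{15}{14} = - \frac{5091}{3850}$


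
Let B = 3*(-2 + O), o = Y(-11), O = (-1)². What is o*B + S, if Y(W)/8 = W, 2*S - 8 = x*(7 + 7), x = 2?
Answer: 282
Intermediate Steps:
S = 18 (S = 4 + (2*(7 + 7))/2 = 4 + (2*14)/2 = 4 + (½)*28 = 4 + 14 = 18)
Y(W) = 8*W
O = 1
o = -88 (o = 8*(-11) = -88)
B = -3 (B = 3*(-2 + 1) = 3*(-1) = -3)
o*B + S = -88*(-3) + 18 = 264 + 18 = 282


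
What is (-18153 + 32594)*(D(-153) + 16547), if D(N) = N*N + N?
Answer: 574795123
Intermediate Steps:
D(N) = N + N**2 (D(N) = N**2 + N = N + N**2)
(-18153 + 32594)*(D(-153) + 16547) = (-18153 + 32594)*(-153*(1 - 153) + 16547) = 14441*(-153*(-152) + 16547) = 14441*(23256 + 16547) = 14441*39803 = 574795123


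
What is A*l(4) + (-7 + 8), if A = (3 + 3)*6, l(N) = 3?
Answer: 109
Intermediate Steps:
A = 36 (A = 6*6 = 36)
A*l(4) + (-7 + 8) = 36*3 + (-7 + 8) = 108 + 1 = 109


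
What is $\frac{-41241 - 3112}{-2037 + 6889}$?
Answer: $- \frac{44353}{4852} \approx -9.1412$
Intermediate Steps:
$\frac{-41241 - 3112}{-2037 + 6889} = - \frac{44353}{4852}$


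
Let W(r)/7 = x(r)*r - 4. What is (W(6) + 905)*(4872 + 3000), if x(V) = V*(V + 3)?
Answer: 24757440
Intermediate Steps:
x(V) = V*(3 + V)
W(r) = -28 + 7*r²*(3 + r) (W(r) = 7*((r*(3 + r))*r - 4) = 7*(r²*(3 + r) - 4) = 7*(-4 + r²*(3 + r)) = -28 + 7*r²*(3 + r))
(W(6) + 905)*(4872 + 3000) = ((-28 + 7*6²*(3 + 6)) + 905)*(4872 + 3000) = ((-28 + 7*36*9) + 905)*7872 = ((-28 + 2268) + 905)*7872 = (2240 + 905)*7872 = 3145*7872 = 24757440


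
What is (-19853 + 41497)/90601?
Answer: 3092/12943 ≈ 0.23889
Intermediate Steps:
(-19853 + 41497)/90601 = 21644*(1/90601) = 3092/12943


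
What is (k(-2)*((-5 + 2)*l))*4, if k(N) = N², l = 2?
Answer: -96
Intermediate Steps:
(k(-2)*((-5 + 2)*l))*4 = ((-2)²*((-5 + 2)*2))*4 = (4*(-3*2))*4 = (4*(-6))*4 = -24*4 = -96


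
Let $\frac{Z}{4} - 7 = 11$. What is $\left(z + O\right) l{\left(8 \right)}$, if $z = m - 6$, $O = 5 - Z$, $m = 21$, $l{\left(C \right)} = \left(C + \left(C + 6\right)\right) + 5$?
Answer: $-1404$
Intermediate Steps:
$Z = 72$ ($Z = 28 + 4 \cdot 11 = 28 + 44 = 72$)
$l{\left(C \right)} = 11 + 2 C$ ($l{\left(C \right)} = \left(C + \left(6 + C\right)\right) + 5 = \left(6 + 2 C\right) + 5 = 11 + 2 C$)
$O = -67$ ($O = 5 - 72 = -67$)
$z = 15$ ($z = 21 - 6 = 15$)
$\left(z + O\right) l{\left(8 \right)} = \left(15 - 67\right) \left(11 + 2 \cdot 8\right) = - 52 \left(11 + 16\right) = \left(-52\right) 27 = -1404$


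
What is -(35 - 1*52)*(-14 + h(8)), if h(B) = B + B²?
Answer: 986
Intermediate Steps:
-(35 - 1*52)*(-14 + h(8)) = -(35 - 1*52)*(-14 + 8*(1 + 8)) = -(35 - 52)*(-14 + 8*9) = -(-17)*(-14 + 72) = -(-17)*58 = -1*(-986) = 986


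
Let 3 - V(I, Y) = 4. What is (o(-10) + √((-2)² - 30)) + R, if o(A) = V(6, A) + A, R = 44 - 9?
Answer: 24 + I*√26 ≈ 24.0 + 5.099*I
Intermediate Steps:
V(I, Y) = -1 (V(I, Y) = 3 - 1*4 = 3 - 4 = -1)
R = 35
o(A) = -1 + A
(o(-10) + √((-2)² - 30)) + R = ((-1 - 10) + √((-2)² - 30)) + 35 = (-11 + √(4 - 30)) + 35 = (-11 + √(-26)) + 35 = (-11 + I*√26) + 35 = 24 + I*√26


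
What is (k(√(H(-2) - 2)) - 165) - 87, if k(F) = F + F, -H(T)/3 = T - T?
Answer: -252 + 2*I*√2 ≈ -252.0 + 2.8284*I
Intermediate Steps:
H(T) = 0 (H(T) = -3*(T - T) = -3*0 = 0)
k(F) = 2*F
(k(√(H(-2) - 2)) - 165) - 87 = (2*√(0 - 2) - 165) - 87 = (2*√(-2) - 165) - 87 = (2*(I*√2) - 165) - 87 = (2*I*√2 - 165) - 87 = (-165 + 2*I*√2) - 87 = -252 + 2*I*√2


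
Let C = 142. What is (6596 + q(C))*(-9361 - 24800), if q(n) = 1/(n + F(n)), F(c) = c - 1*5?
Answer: -20955325295/93 ≈ -2.2533e+8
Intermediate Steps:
F(c) = -5 + c (F(c) = c - 5 = -5 + c)
q(n) = 1/(-5 + 2*n) (q(n) = 1/(n + (-5 + n)) = 1/(-5 + 2*n))
(6596 + q(C))*(-9361 - 24800) = (6596 + 1/(-5 + 2*142))*(-9361 - 24800) = (6596 + 1/(-5 + 284))*(-34161) = (6596 + 1/279)*(-34161) = (1840285/279)*(-34161) = -20955325295/93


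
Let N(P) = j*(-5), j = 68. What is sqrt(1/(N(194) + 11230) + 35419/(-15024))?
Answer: I*sqrt(100602865265)/206580 ≈ 1.5354*I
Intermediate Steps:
N(P) = -340 (N(P) = 68*(-5) = -340)
sqrt(1/(N(194) + 11230) + 35419/(-15024)) = sqrt(1/(-340 + 11230) + 35419/(-15024)) = sqrt(1/10890 + 35419*(-1/15024)) = sqrt(1/10890 - 35419/15024) = sqrt(-64282981/27268560) = I*sqrt(100602865265)/206580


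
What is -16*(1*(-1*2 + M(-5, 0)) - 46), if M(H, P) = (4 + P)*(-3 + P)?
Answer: 960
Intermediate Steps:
M(H, P) = (-3 + P)*(4 + P)
-16*(1*(-1*2 + M(-5, 0)) - 46) = -16*(1*(-1*2 + (-12 + 0 + 0**2)) - 46) = -16*(1*(-2 + (-12 + 0 + 0)) - 46) = -16*(1*(-2 - 12) - 46) = -16*(1*(-14) - 46) = -16*(-14 - 46) = -16*(-60) = 960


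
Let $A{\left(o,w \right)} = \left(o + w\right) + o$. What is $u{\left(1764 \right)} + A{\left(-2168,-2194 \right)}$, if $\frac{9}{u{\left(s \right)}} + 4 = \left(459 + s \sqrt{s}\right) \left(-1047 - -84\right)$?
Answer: $- \frac{468780635459}{71788765} \approx -6530.0$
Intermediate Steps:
$A{\left(o,w \right)} = w + 2 o$
$u{\left(s \right)} = \frac{9}{-442021 - 963 s^{\frac{3}{2}}}$ ($u{\left(s \right)} = \frac{9}{-4 + \left(459 + s \sqrt{s}\right) \left(-1047 - -84\right)} = \frac{9}{-4 + \left(459 + s^{\frac{3}{2}}\right) \left(-1047 + 84\right)} = \frac{9}{-4 + \left(459 + s^{\frac{3}{2}}\right) \left(-963\right)} = \frac{9}{-4 - \left(442017 + 963 s^{\frac{3}{2}}\right)} = \frac{9}{-442021 - 963 s^{\frac{3}{2}}}$)
$u{\left(1764 \right)} + A{\left(-2168,-2194 \right)} = - \frac{9}{442021 + 963 \cdot 1764^{\frac{3}{2}}} + \left(-2194 + 2 \left(-2168\right)\right) = - \frac{9}{442021 + 963 \cdot 74088} - 6530 = - \frac{9}{442021 + 71346744} - 6530 = - \frac{9}{71788765} - 6530 = - \frac{468780635459}{71788765}$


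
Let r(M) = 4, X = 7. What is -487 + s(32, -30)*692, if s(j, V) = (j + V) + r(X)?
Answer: 3665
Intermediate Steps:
s(j, V) = 4 + V + j (s(j, V) = (j + V) + 4 = (V + j) + 4 = 4 + V + j)
-487 + s(32, -30)*692 = -487 + (4 - 30 + 32)*692 = -487 + 6*692 = -487 + 4152 = 3665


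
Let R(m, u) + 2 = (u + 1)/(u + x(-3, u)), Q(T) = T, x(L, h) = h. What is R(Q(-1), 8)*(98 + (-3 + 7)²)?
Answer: -1311/8 ≈ -163.88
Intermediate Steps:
R(m, u) = -2 + (1 + u)/(2*u) (R(m, u) = -2 + (u + 1)/(u + u) = -2 + (1 + u)/((2*u)) = -2 + (1 + u)*(1/(2*u)) = -2 + (1 + u)/(2*u))
R(Q(-1), 8)*(98 + (-3 + 7)²) = ((½)*(1 - 3*8)/8)*(98 + (-3 + 7)²) = ((½)*(⅛)*(1 - 24))*(98 + 4²) = ((½)*(⅛)*(-23))*(98 + 16) = -23/16*114 = -1311/8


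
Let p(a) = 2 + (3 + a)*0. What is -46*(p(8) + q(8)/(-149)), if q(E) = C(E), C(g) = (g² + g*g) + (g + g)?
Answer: -7084/149 ≈ -47.544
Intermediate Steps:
p(a) = 2 (p(a) = 2 + 0 = 2)
C(g) = 2*g + 2*g² (C(g) = (g² + g²) + 2*g = 2*g² + 2*g = 2*g + 2*g²)
q(E) = 2*E*(1 + E)
-46*(p(8) + q(8)/(-149)) = -46*(2 + (2*8*(1 + 8))/(-149)) = -46*(2 + (2*8*9)*(-1/149)) = -46*(2 + 144*(-1/149)) = -46*(2 - 144/149) = -46*154/149 = -7084/149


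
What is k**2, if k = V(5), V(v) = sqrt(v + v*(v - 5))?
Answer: 5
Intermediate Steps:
V(v) = sqrt(v + v*(-5 + v))
k = sqrt(5) (k = sqrt(5*(-4 + 5)) = sqrt(5*1) = sqrt(5) ≈ 2.2361)
k**2 = (sqrt(5))**2 = 5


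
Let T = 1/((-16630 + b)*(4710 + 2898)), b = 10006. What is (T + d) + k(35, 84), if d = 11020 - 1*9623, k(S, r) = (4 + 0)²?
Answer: 71208688895/50395392 ≈ 1413.0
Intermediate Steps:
k(S, r) = 16 (k(S, r) = 4² = 16)
T = -1/50395392 (T = 1/((-16630 + 10006)*(4710 + 2898)) = 1/(-6624*7608) = 1/(-50395392) = -1/50395392 ≈ -1.9843e-8)
d = 1397 (d = 11020 - 9623 = 1397)
(T + d) + k(35, 84) = (-1/50395392 + 1397) + 16 = 70402362623/50395392 + 16 = 71208688895/50395392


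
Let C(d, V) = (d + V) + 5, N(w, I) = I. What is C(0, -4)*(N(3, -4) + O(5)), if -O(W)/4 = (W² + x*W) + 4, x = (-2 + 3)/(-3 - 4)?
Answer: -820/7 ≈ -117.14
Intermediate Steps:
C(d, V) = 5 + V + d (C(d, V) = (V + d) + 5 = 5 + V + d)
x = -⅐ (x = 1/(-7) = 1*(-⅐) = -⅐ ≈ -0.14286)
O(W) = -16 - 4*W² + 4*W/7 (O(W) = -4*((W² - W/7) + 4) = -4*(4 + W² - W/7) = -16 - 4*W² + 4*W/7)
C(0, -4)*(N(3, -4) + O(5)) = (5 - 4 + 0)*(-4 + (-16 - 4*5² + (4/7)*5)) = 1*(-4 + (-16 - 4*25 + 20/7)) = 1*(-4 + (-16 - 100 + 20/7)) = 1*(-4 - 792/7) = 1*(-820/7) = -820/7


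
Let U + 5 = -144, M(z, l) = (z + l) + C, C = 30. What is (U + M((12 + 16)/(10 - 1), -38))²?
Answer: 1918225/81 ≈ 23682.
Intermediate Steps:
M(z, l) = 30 + l + z (M(z, l) = (z + l) + 30 = (l + z) + 30 = 30 + l + z)
U = -149 (U = -5 - 144 = -149)
(U + M((12 + 16)/(10 - 1), -38))² = (-149 + (30 - 38 + (12 + 16)/(10 - 1)))² = (-149 + (30 - 38 + 28/9))² = (-149 - 44/9)² = (-1385/9)² = 1918225/81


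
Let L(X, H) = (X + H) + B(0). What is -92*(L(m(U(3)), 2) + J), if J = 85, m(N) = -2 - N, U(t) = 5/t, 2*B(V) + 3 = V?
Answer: -22586/3 ≈ -7528.7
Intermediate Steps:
B(V) = -3/2 + V/2
L(X, H) = -3/2 + H + X (L(X, H) = (X + H) + (-3/2 + (1/2)*0) = (H + X) + (-3/2 + 0) = (H + X) - 3/2 = -3/2 + H + X)
-92*(L(m(U(3)), 2) + J) = -92*((-3/2 + 2 + (-2 - 5/3)) + 85) = -92*((-3/2 + 2 - 11/3) + 85) = -92*(-19/6 + 85) = -92*491/6 = -22586/3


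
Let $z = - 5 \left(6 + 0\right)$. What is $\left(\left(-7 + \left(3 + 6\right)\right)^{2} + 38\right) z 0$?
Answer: $0$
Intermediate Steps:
$z = -30$ ($z = \left(-5\right) 6 = -30$)
$\left(\left(-7 + \left(3 + 6\right)\right)^{2} + 38\right) z 0 = \left(\left(-7 + \left(3 + 6\right)\right)^{2} + 38\right) \left(\left(-30\right) 0\right) = \left(\left(-7 + 9\right)^{2} + 38\right) 0 = \left(2^{2} + 38\right) 0 = \left(4 + 38\right) 0 = 42 \cdot 0 = 0$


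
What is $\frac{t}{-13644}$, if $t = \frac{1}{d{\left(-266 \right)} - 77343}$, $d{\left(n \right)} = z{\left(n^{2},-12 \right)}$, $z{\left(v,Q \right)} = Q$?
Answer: $\frac{1}{1055431620} \approx 9.4748 \cdot 10^{-10}$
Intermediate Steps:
$d{\left(n \right)} = -12$
$t = - \frac{1}{77355}$ ($t = \frac{1}{-12 - 77343} = \frac{1}{-77355} = - \frac{1}{77355} \approx -1.2927 \cdot 10^{-5}$)
$\frac{t}{-13644} = - \frac{1}{77355 \left(-13644\right)} = \left(- \frac{1}{77355}\right) \left(- \frac{1}{13644}\right) = \frac{1}{1055431620}$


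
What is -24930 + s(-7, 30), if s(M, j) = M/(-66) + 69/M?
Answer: -11522165/462 ≈ -24940.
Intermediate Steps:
s(M, j) = 69/M - M/66 (s(M, j) = M*(-1/66) + 69/M = -M/66 + 69/M = 69/M - M/66)
-24930 + s(-7, 30) = -24930 + (69/(-7) - 1/66*(-7)) = -24930 + (69*(-1/7) + 7/66) = -24930 + (-69/7 + 7/66) = -24930 - 4505/462 = -11522165/462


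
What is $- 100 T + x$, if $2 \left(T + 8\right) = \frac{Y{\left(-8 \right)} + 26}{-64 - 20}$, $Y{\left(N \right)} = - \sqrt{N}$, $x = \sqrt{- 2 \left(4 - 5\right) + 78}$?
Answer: $\frac{17125}{21} + 4 \sqrt{5} - \frac{25 i \sqrt{2}}{21} \approx 824.42 - 1.6836 i$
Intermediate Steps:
$x = 4 \sqrt{5}$ ($x = \sqrt{\left(-2\right) \left(-1\right) + 78} = \sqrt{2 + 78} = \sqrt{80} = 4 \sqrt{5} \approx 8.9443$)
$T = - \frac{685}{84} + \frac{i \sqrt{2}}{84}$ ($T = -8 + \frac{\left(- \sqrt{-8} + 26\right) \frac{1}{-64 - 20}}{2} = -8 + \frac{\left(- 2 i \sqrt{2} + 26\right) \frac{1}{-84}}{2} = -8 + \frac{\left(- 2 i \sqrt{2} + 26\right) \left(- \frac{1}{84}\right)}{2} = -8 + \frac{\left(26 - 2 i \sqrt{2}\right) \left(- \frac{1}{84}\right)}{2} = -8 + \frac{- \frac{13}{42} + \frac{i \sqrt{2}}{42}}{2} = -8 - \left(\frac{13}{84} - \frac{i \sqrt{2}}{84}\right) = - \frac{685}{84} + \frac{i \sqrt{2}}{84} \approx -8.1548 + 0.016836 i$)
$- 100 T + x = - 100 \left(- \frac{685}{84} + \frac{i \sqrt{2}}{84}\right) + 4 \sqrt{5} = \left(\frac{17125}{21} - \frac{25 i \sqrt{2}}{21}\right) + 4 \sqrt{5} = \frac{17125}{21} + 4 \sqrt{5} - \frac{25 i \sqrt{2}}{21}$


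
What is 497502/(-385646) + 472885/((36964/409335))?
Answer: 37324426826321961/7127509372 ≈ 5.2367e+6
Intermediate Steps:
497502/(-385646) + 472885/((36964/409335)) = 497502*(-1/385646) + 472885/((36964*(1/409335))) = -248751/192823 + 472885/(36964/409335) = -248751/192823 + 472885*(409335/36964) = -248751/192823 + 193568381475/36964 = 37324426826321961/7127509372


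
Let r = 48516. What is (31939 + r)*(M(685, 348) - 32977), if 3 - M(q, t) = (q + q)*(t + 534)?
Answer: -99869917870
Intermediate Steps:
M(q, t) = 3 - 2*q*(534 + t) (M(q, t) = 3 - (q + q)*(t + 534) = 3 - 2*q*(534 + t))
(31939 + r)*(M(685, 348) - 32977) = (31939 + 48516)*((3 - 1068*685 - 2*685*348) - 32977) = 80455*((3 - 731580 - 476760) - 32977) = 80455*(-1208337 - 32977) = 80455*(-1241314) = -99869917870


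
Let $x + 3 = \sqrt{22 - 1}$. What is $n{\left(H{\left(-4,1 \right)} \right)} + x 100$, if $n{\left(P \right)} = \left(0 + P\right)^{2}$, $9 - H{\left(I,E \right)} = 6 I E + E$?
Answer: $724 + 100 \sqrt{21} \approx 1182.3$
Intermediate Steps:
$H{\left(I,E \right)} = 9 - E - 6 E I$ ($H{\left(I,E \right)} = 9 - \left(6 I E + E\right) = 9 - \left(6 E I + E\right) = 9 - \left(E + 6 E I\right) = 9 - E - 6 E I$)
$n{\left(P \right)} = P^{2}$
$x = -3 + \sqrt{21}$ ($x = -3 + \sqrt{22 - 1} = -3 + \sqrt{21} \approx 1.5826$)
$n{\left(H{\left(-4,1 \right)} \right)} + x 100 = \left(9 - 1 - 6 \left(-4\right)\right)^{2} + \left(-3 + \sqrt{21}\right) 100 = \left(9 - 1 + 24\right)^{2} - \left(300 - 100 \sqrt{21}\right) = 32^{2} - \left(300 - 100 \sqrt{21}\right) = 1024 - \left(300 - 100 \sqrt{21}\right) = 724 + 100 \sqrt{21}$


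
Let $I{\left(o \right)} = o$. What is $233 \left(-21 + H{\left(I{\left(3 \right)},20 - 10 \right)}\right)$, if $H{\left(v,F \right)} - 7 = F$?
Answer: $-932$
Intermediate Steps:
$H{\left(v,F \right)} = 7 + F$
$233 \left(-21 + H{\left(I{\left(3 \right)},20 - 10 \right)}\right) = 233 \left(-21 + \left(7 + \left(20 - 10\right)\right)\right) = 233 \left(-21 + \left(7 + 10\right)\right) = 233 \left(-21 + 17\right) = 233 \left(-4\right) = -932$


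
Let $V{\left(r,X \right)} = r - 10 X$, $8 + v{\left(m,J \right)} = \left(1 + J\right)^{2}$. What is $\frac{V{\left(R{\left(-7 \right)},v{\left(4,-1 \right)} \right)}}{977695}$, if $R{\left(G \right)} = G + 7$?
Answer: $\frac{16}{195539} \approx 8.1825 \cdot 10^{-5}$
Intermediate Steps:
$v{\left(m,J \right)} = -8 + \left(1 + J\right)^{2}$
$R{\left(G \right)} = 7 + G$
$\frac{V{\left(R{\left(-7 \right)},v{\left(4,-1 \right)} \right)}}{977695} = \frac{\left(7 - 7\right) - 10 \left(-8 + \left(1 - 1\right)^{2}\right)}{977695} = \left(0 - 10 \left(-8 + 0^{2}\right)\right) \frac{1}{977695} = \left(0 - 10 \left(-8 + 0\right)\right) \frac{1}{977695} = \left(0 - -80\right) \frac{1}{977695} = \left(0 + 80\right) \frac{1}{977695} = 80 \cdot \frac{1}{977695} = \frac{16}{195539}$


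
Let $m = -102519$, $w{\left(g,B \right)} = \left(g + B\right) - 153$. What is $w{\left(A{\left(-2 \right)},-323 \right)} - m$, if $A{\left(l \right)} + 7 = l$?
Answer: $102034$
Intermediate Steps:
$A{\left(l \right)} = -7 + l$
$w{\left(g,B \right)} = -153 + B + g$ ($w{\left(g,B \right)} = \left(B + g\right) - 153 = -153 + B + g$)
$w{\left(A{\left(-2 \right)},-323 \right)} - m = \left(-153 - 323 - 9\right) - -102519 = \left(-153 - 323 - 9\right) + 102519 = -485 + 102519 = 102034$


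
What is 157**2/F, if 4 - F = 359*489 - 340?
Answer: -24649/175207 ≈ -0.14069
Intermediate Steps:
F = -175207 (F = 4 - (359*489 - 340) = 4 - (175551 - 340) = 4 - 1*175211 = 4 - 175211 = -175207)
157**2/F = 157**2/(-175207) = 24649*(-1/175207) = -24649/175207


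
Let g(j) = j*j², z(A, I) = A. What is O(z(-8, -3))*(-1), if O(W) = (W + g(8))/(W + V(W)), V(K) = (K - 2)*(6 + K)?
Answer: -42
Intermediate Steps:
g(j) = j³
V(K) = (-2 + K)*(6 + K)
O(W) = (512 + W)/(-12 + W² + 5*W) (O(W) = (W + 8³)/(W + (-12 + W² + 4*W)) = (W + 512)/(-12 + W² + 5*W) = (512 + W)/(-12 + W² + 5*W))
O(z(-8, -3))*(-1) = ((512 - 8)/(-12 + (-8)² + 5*(-8)))*(-1) = (504/(-12 + 64 - 40))*(-1) = (504/12)*(-1) = ((1/12)*504)*(-1) = 42*(-1) = -42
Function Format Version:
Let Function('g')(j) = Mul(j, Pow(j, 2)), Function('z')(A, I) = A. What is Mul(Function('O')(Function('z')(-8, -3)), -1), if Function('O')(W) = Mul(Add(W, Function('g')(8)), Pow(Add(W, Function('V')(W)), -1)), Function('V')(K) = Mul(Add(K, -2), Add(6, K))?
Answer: -42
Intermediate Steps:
Function('g')(j) = Pow(j, 3)
Function('V')(K) = Mul(Add(-2, K), Add(6, K))
Function('O')(W) = Mul(Pow(Add(-12, Pow(W, 2), Mul(5, W)), -1), Add(512, W)) (Function('O')(W) = Mul(Add(W, Pow(8, 3)), Pow(Add(W, Add(-12, Pow(W, 2), Mul(4, W))), -1)) = Mul(Add(W, 512), Pow(Add(-12, Pow(W, 2), Mul(5, W)), -1)) = Mul(Add(512, W), Pow(Add(-12, Pow(W, 2), Mul(5, W)), -1)) = Mul(Pow(Add(-12, Pow(W, 2), Mul(5, W)), -1), Add(512, W)))
Mul(Function('O')(Function('z')(-8, -3)), -1) = Mul(Mul(Pow(Add(-12, Pow(-8, 2), Mul(5, -8)), -1), Add(512, -8)), -1) = Mul(Mul(Pow(Add(-12, 64, -40), -1), 504), -1) = Mul(Mul(Pow(12, -1), 504), -1) = Mul(Mul(Rational(1, 12), 504), -1) = Mul(42, -1) = -42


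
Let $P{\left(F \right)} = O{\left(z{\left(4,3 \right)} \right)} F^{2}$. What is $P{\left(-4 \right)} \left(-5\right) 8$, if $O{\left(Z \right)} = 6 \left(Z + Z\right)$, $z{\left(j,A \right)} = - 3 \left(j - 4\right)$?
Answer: $0$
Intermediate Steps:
$z{\left(j,A \right)} = 12 - 3 j$ ($z{\left(j,A \right)} = - 3 \left(-4 + j\right) = 12 - 3 j$)
$O{\left(Z \right)} = 12 Z$ ($O{\left(Z \right)} = 6 \cdot 2 Z = 12 Z$)
$P{\left(F \right)} = 0$ ($P{\left(F \right)} = 12 \left(12 - 12\right) F^{2} = 12 \cdot 0 F^{2} = 0 F^{2} = 0$)
$P{\left(-4 \right)} \left(-5\right) 8 = 0 \left(-5\right) 8 = 0 \cdot 8 = 0$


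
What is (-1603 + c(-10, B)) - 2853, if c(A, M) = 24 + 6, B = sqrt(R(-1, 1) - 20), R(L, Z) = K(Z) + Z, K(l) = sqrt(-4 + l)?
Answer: -4426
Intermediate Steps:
R(L, Z) = Z + sqrt(-4 + Z) (R(L, Z) = sqrt(-4 + Z) + Z = Z + sqrt(-4 + Z))
B = sqrt(-19 + I*sqrt(3)) (B = sqrt((1 + sqrt(-4 + 1)) - 20) = sqrt((1 + sqrt(-3)) - 20) = sqrt((1 + I*sqrt(3)) - 20) = sqrt(-19 + I*sqrt(3)) ≈ 0.19847 + 4.3634*I)
c(A, M) = 30
(-1603 + c(-10, B)) - 2853 = (-1603 + 30) - 2853 = -1573 - 2853 = -4426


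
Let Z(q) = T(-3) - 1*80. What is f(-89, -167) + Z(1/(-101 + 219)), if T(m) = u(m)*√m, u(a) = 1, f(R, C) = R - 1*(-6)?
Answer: -163 + I*√3 ≈ -163.0 + 1.732*I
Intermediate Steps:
f(R, C) = 6 + R (f(R, C) = R + 6 = 6 + R)
T(m) = √m (T(m) = 1*√m = √m)
Z(q) = -80 + I*√3 (Z(q) = √(-3) - 1*80 = I*√3 - 80 = -80 + I*√3)
f(-89, -167) + Z(1/(-101 + 219)) = (6 - 89) + (-80 + I*√3) = -83 + (-80 + I*√3) = -163 + I*√3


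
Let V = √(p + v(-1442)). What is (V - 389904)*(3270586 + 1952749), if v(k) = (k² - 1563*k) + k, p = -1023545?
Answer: -2036599209840 + 5223335*√3308223 ≈ -2.0271e+12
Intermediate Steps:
v(k) = k² - 1562*k
V = √3308223 (V = √(-1023545 - 1442*(-1562 - 1442)) = √(-1023545 - 1442*(-3004)) = √(-1023545 + 4331768) = √3308223 ≈ 1818.9)
(V - 389904)*(3270586 + 1952749) = (√3308223 - 389904)*(3270586 + 1952749) = (-389904 + √3308223)*5223335 = -2036599209840 + 5223335*√3308223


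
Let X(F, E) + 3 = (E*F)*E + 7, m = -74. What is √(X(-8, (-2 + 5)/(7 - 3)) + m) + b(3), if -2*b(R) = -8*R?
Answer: 12 + I*√298/2 ≈ 12.0 + 8.6313*I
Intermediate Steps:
b(R) = 4*R (b(R) = -(-4)*R = 4*R)
X(F, E) = 4 + F*E² (X(F, E) = -3 + ((E*F)*E + 7) = -3 + (F*E² + 7) = -3 + (7 + F*E²) = 4 + F*E²)
√(X(-8, (-2 + 5)/(7 - 3)) + m) + b(3) = √((4 - 8*(-2 + 5)²/(7 - 3)²) - 74) + 4*3 = √((4 - 8*(3/4)²) - 74) + 12 = √((4 - 8*(3*(¼))²) - 74) + 12 = √((4 - 8*(¾)²) - 74) + 12 = √((4 - 8*9/16) - 74) + 12 = √((4 - 9/2) - 74) + 12 = √(-½ - 74) + 12 = √(-149/2) + 12 = I*√298/2 + 12 = 12 + I*√298/2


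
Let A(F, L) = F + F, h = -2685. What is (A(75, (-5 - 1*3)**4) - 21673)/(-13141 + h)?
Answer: 21523/15826 ≈ 1.3600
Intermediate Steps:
A(F, L) = 2*F
(A(75, (-5 - 1*3)**4) - 21673)/(-13141 + h) = (2*75 - 21673)/(-13141 - 2685) = (150 - 21673)/(-15826) = -21523*(-1/15826) = 21523/15826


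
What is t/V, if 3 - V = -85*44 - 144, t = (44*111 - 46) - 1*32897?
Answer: -28059/3887 ≈ -7.2187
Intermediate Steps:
t = -28059 (t = (4884 - 46) - 32897 = 4838 - 32897 = -28059)
V = 3887 (V = 3 - (-85*44 - 144) = 3 - (-3740 - 144) = 3 - 1*(-3884) = 3 + 3884 = 3887)
t/V = -28059/3887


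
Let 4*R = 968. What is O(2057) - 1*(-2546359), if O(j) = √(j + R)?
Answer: 2546359 + 11*√19 ≈ 2.5464e+6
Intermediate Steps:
R = 242 (R = (¼)*968 = 242)
O(j) = √(242 + j) (O(j) = √(j + 242) = √(242 + j))
O(2057) - 1*(-2546359) = √(242 + 2057) - 1*(-2546359) = √2299 + 2546359 = 11*√19 + 2546359 = 2546359 + 11*√19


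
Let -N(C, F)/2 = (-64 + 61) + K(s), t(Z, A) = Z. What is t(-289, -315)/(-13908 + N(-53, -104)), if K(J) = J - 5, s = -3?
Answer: 289/13886 ≈ 0.020812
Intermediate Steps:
K(J) = -5 + J
N(C, F) = 22 (N(C, F) = -2*((-64 + 61) + (-5 - 3)) = -2*(-3 - 8) = -2*(-11) = 22)
t(-289, -315)/(-13908 + N(-53, -104)) = -289/(-13908 + 22) = -289/(-13886) = -289*(-1/13886) = 289/13886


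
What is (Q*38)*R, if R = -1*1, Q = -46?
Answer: 1748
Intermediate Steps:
R = -1
(Q*38)*R = -46*38*(-1) = -1748*(-1) = 1748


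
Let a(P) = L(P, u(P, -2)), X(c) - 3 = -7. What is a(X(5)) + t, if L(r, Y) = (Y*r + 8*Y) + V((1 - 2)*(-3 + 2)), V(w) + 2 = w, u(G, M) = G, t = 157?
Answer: 140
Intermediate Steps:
V(w) = -2 + w
L(r, Y) = -1 + 8*Y + Y*r (L(r, Y) = (Y*r + 8*Y) + (-2 + (1 - 2)*(-3 + 2)) = (8*Y + Y*r) + (-2 - 1*(-1)) = (8*Y + Y*r) + (-2 + 1) = (8*Y + Y*r) - 1 = -1 + 8*Y + Y*r)
X(c) = -4 (X(c) = 3 - 7 = -4)
a(P) = -1 + P² + 8*P (a(P) = -1 + 8*P + P*P = -1 + 8*P + P² = -1 + P² + 8*P)
a(X(5)) + t = (-1 + (-4)² + 8*(-4)) + 157 = (-1 + 16 - 32) + 157 = -17 + 157 = 140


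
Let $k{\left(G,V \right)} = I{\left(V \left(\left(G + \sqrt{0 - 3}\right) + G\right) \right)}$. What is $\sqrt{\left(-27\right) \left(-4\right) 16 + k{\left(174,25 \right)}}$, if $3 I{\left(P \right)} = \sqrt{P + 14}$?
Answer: $\frac{\sqrt{15552 + 3 \sqrt{8714 + 25 i \sqrt{3}}}}{3} \approx 41.942 + 0.00092164 i$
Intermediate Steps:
$I{\left(P \right)} = \frac{\sqrt{14 + P}}{3}$ ($I{\left(P \right)} = \frac{\sqrt{P + 14}}{3} = \frac{\sqrt{14 + P}}{3}$)
$k{\left(G,V \right)} = \frac{\sqrt{14 + V \left(2 G + i \sqrt{3}\right)}}{3}$ ($k{\left(G,V \right)} = \frac{\sqrt{14 + V \left(\left(G + \sqrt{0 - 3}\right) + G\right)}}{3} = \frac{\sqrt{14 + V \left(\left(G + \sqrt{-3}\right) + G\right)}}{3} = \frac{\sqrt{14 + V \left(\left(G + i \sqrt{3}\right) + G\right)}}{3} = \frac{\sqrt{14 + V \left(2 G + i \sqrt{3}\right)}}{3}$)
$\sqrt{\left(-27\right) \left(-4\right) 16 + k{\left(174,25 \right)}} = \sqrt{\left(-27\right) \left(-4\right) 16 + \frac{\sqrt{14 + 25 \left(2 \cdot 174 + i \sqrt{3}\right)}}{3}} = \sqrt{108 \cdot 16 + \frac{\sqrt{14 + 25 \left(348 + i \sqrt{3}\right)}}{3}} = \sqrt{1728 + \frac{\sqrt{14 + \left(8700 + 25 i \sqrt{3}\right)}}{3}} = \sqrt{1728 + \frac{\sqrt{8714 + 25 i \sqrt{3}}}{3}}$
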